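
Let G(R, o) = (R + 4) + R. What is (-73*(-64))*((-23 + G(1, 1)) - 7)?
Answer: -112128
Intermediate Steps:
G(R, o) = 4 + 2*R (G(R, o) = (4 + R) + R = 4 + 2*R)
(-73*(-64))*((-23 + G(1, 1)) - 7) = (-73*(-64))*((-23 + (4 + 2*1)) - 7) = 4672*((-23 + (4 + 2)) - 7) = 4672*((-23 + 6) - 7) = 4672*(-17 - 7) = 4672*(-24) = -112128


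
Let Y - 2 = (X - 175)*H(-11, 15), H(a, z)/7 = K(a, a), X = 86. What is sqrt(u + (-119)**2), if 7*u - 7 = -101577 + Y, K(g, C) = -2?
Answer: I*sqrt(8365)/7 ≈ 13.066*I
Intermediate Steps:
H(a, z) = -14 (H(a, z) = 7*(-2) = -14)
Y = 1248 (Y = 2 + (86 - 175)*(-14) = 2 - 89*(-14) = 2 + 1246 = 1248)
u = -100322/7 (u = 1 + (-101577 + 1248)/7 = 1 + (1/7)*(-100329) = 1 - 100329/7 = -100322/7 ≈ -14332.)
sqrt(u + (-119)**2) = sqrt(-100322/7 + (-119)**2) = sqrt(-100322/7 + 14161) = sqrt(-1195/7) = I*sqrt(8365)/7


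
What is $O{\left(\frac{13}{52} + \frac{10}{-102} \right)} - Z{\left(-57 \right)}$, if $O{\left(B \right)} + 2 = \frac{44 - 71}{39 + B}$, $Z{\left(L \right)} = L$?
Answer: $\frac{433777}{7987} \approx 54.31$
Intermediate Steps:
$O{\left(B \right)} = -2 - \frac{27}{39 + B}$ ($O{\left(B \right)} = -2 + \frac{44 - 71}{39 + B} = -2 - \frac{27}{39 + B}$)
$O{\left(\frac{13}{52} + \frac{10}{-102} \right)} - Z{\left(-57 \right)} = \frac{-105 - 2 \left(\frac{13}{52} + \frac{10}{-102}\right)}{39 + \left(\frac{13}{52} + \frac{10}{-102}\right)} - -57 = \frac{-105 - 2 \left(13 \cdot \frac{1}{52} + 10 \left(- \frac{1}{102}\right)\right)}{39 + \left(13 \cdot \frac{1}{52} + 10 \left(- \frac{1}{102}\right)\right)} + 57 = \frac{-105 - 2 \left(\frac{1}{4} - \frac{5}{51}\right)}{39 + \left(\frac{1}{4} - \frac{5}{51}\right)} + 57 = \frac{-105 - \frac{31}{102}}{39 + \frac{31}{204}} + 57 = \frac{-105 - \frac{31}{102}}{\frac{7987}{204}} + 57 = \frac{204}{7987} \left(- \frac{10741}{102}\right) + 57 = - \frac{21482}{7987} + 57 = \frac{433777}{7987}$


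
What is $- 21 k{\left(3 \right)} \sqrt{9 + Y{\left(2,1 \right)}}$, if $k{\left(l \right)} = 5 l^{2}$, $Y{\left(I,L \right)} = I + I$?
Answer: $- 945 \sqrt{13} \approx -3407.2$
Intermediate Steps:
$Y{\left(I,L \right)} = 2 I$
$- 21 k{\left(3 \right)} \sqrt{9 + Y{\left(2,1 \right)}} = - 21 \cdot 5 \cdot 3^{2} \sqrt{9 + 2 \cdot 2} = - 21 \cdot 5 \cdot 9 \sqrt{9 + 4} = \left(-21\right) 45 \sqrt{13} = - 945 \sqrt{13}$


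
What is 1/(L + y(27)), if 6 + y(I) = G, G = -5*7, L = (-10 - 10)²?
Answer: 1/359 ≈ 0.0027855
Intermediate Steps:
L = 400 (L = (-20)² = 400)
G = -35
y(I) = -41 (y(I) = -6 - 35 = -41)
1/(L + y(27)) = 1/(400 - 41) = 1/359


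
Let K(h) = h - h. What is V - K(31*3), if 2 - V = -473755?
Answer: 473757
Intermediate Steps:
K(h) = 0
V = 473757 (V = 2 - 1*(-473755) = 2 + 473755 = 473757)
V - K(31*3) = 473757 - 1*0 = 473757 + 0 = 473757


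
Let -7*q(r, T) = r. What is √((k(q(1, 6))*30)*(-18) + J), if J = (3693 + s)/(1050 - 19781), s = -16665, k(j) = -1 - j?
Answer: 2*√1992298033887/131117 ≈ 21.530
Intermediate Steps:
q(r, T) = -r/7
J = 12972/18731 (J = (3693 - 16665)/(1050 - 19781) = -12972/(-18731) = -12972*(-1/18731) = 12972/18731 ≈ 0.69254)
√((k(q(1, 6))*30)*(-18) + J) = √(((-1 - (-1)/7)*30)*(-18) + 12972/18731) = √(((-1 - 1*(-⅐))*30)*(-18) + 12972/18731) = √(((-1 + ⅐)*30)*(-18) + 12972/18731) = √(-6/7*30*(-18) + 12972/18731) = √(-180/7*(-18) + 12972/18731) = √(3240/7 + 12972/18731) = √(60779244/131117) = 2*√1992298033887/131117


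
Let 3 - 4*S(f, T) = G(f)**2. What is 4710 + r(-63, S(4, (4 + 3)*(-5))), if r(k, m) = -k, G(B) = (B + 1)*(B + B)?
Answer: 4773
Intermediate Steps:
G(B) = 2*B*(1 + B) (G(B) = (1 + B)*(2*B) = 2*B*(1 + B))
S(f, T) = 3/4 - f**2*(1 + f)**2 (S(f, T) = 3/4 - 4*f**2*(1 + f)**2/4 = 3/4 - f**2*(1 + f)**2)
4710 + r(-63, S(4, (4 + 3)*(-5))) = 4710 - 1*(-63) = 4710 + 63 = 4773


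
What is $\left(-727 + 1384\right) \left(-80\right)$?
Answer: $-52560$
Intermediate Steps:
$\left(-727 + 1384\right) \left(-80\right) = 657 \left(-80\right) = -52560$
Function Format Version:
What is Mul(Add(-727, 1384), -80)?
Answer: -52560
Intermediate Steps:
Mul(Add(-727, 1384), -80) = Mul(657, -80) = -52560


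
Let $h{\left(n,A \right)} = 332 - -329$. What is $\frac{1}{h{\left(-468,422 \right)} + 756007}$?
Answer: $\frac{1}{756668} \approx 1.3216 \cdot 10^{-6}$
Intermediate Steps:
$h{\left(n,A \right)} = 661$ ($h{\left(n,A \right)} = 332 + 329 = 661$)
$\frac{1}{h{\left(-468,422 \right)} + 756007} = \frac{1}{661 + 756007} = \frac{1}{756668}$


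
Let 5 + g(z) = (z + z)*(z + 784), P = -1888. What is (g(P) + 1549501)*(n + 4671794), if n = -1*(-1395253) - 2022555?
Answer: 23127214154400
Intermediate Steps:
n = -627302 (n = 1395253 - 2022555 = -627302)
g(z) = -5 + 2*z*(784 + z) (g(z) = -5 + (z + z)*(z + 784) = -5 + (2*z)*(784 + z) = -5 + 2*z*(784 + z))
(g(P) + 1549501)*(n + 4671794) = ((-5 + 2*(-1888)² + 1568*(-1888)) + 1549501)*(-627302 + 4671794) = ((-5 + 2*3564544 - 2960384) + 1549501)*4044492 = ((-5 + 7129088 - 2960384) + 1549501)*4044492 = (4168699 + 1549501)*4044492 = 5718200*4044492 = 23127214154400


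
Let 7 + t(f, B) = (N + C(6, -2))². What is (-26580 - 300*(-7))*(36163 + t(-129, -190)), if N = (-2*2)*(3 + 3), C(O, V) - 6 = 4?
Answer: -889896960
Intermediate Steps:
C(O, V) = 10 (C(O, V) = 6 + 4 = 10)
N = -24 (N = -4*6 = -24)
t(f, B) = 189 (t(f, B) = -7 + (-24 + 10)² = -7 + (-14)² = -7 + 196 = 189)
(-26580 - 300*(-7))*(36163 + t(-129, -190)) = (-26580 - 300*(-7))*(36163 + 189) = (-26580 + 2100)*36352 = -24480*36352 = -889896960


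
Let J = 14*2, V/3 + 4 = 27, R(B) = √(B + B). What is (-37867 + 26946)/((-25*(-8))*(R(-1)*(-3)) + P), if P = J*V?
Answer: -1758281/371052 - 273025*I*√2/185526 ≈ -4.7386 - 2.0812*I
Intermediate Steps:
R(B) = √2*√B (R(B) = √(2*B) = √2*√B)
V = 69 (V = -12 + 3*27 = -12 + 81 = 69)
J = 28
P = 1932 (P = 28*69 = 1932)
(-37867 + 26946)/((-25*(-8))*(R(-1)*(-3)) + P) = (-37867 + 26946)/((-25*(-8))*((√2*√(-1))*(-3)) + 1932) = -10921/(200*((√2*I)*(-3)) + 1932) = -10921/(200*((I*√2)*(-3)) + 1932) = -10921/(200*(-3*I*√2) + 1932) = -10921/(-600*I*√2 + 1932) = -10921/(1932 - 600*I*√2)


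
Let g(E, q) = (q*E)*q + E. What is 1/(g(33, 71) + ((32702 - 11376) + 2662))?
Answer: 1/190374 ≈ 5.2528e-6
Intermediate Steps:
g(E, q) = E + E*q² (g(E, q) = (E*q)*q + E = E*q² + E = E + E*q²)
1/(g(33, 71) + ((32702 - 11376) + 2662)) = 1/(33*(1 + 71²) + ((32702 - 11376) + 2662)) = 1/(33*(1 + 5041) + (21326 + 2662)) = 1/(33*5042 + 23988) = 1/(166386 + 23988) = 1/190374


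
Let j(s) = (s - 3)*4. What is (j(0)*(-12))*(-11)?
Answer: -1584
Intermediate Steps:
j(s) = -12 + 4*s (j(s) = (-3 + s)*4 = -12 + 4*s)
(j(0)*(-12))*(-11) = ((-12 + 4*0)*(-12))*(-11) = ((-12 + 0)*(-12))*(-11) = -12*(-12)*(-11) = 144*(-11) = -1584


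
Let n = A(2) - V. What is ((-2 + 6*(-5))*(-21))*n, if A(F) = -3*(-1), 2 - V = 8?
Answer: 6048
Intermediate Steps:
V = -6 (V = 2 - 1*8 = 2 - 8 = -6)
A(F) = 3
n = 9 (n = 3 - 1*(-6) = 3 + 6 = 9)
((-2 + 6*(-5))*(-21))*n = ((-2 + 6*(-5))*(-21))*9 = ((-2 - 30)*(-21))*9 = -32*(-21)*9 = 672*9 = 6048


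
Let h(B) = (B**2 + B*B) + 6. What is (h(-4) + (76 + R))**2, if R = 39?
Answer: 23409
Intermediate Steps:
h(B) = 6 + 2*B**2 (h(B) = (B**2 + B**2) + 6 = 2*B**2 + 6 = 6 + 2*B**2)
(h(-4) + (76 + R))**2 = ((6 + 2*(-4)**2) + (76 + 39))**2 = ((6 + 2*16) + 115)**2 = ((6 + 32) + 115)**2 = (38 + 115)**2 = 153**2 = 23409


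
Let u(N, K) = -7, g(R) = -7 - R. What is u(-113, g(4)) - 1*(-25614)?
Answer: 25607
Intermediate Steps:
u(-113, g(4)) - 1*(-25614) = -7 - 1*(-25614) = -7 + 25614 = 25607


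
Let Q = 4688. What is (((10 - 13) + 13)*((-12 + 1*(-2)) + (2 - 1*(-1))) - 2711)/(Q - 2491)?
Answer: -217/169 ≈ -1.2840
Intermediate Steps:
(((10 - 13) + 13)*((-12 + 1*(-2)) + (2 - 1*(-1))) - 2711)/(Q - 2491) = (((10 - 13) + 13)*((-12 + 1*(-2)) + (2 - 1*(-1))) - 2711)/(4688 - 2491) = ((-3 + 13)*((-12 - 2) + (2 + 1)) - 2711)/2197 = (10*(-14 + 3) - 2711)*(1/2197) = (10*(-11) - 2711)*(1/2197) = (-110 - 2711)*(1/2197) = -2821*1/2197 = -217/169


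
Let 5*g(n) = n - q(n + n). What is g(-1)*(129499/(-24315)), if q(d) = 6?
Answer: 906493/121575 ≈ 7.4562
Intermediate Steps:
g(n) = -6/5 + n/5 (g(n) = (n - 1*6)/5 = (n - 6)/5 = (-6 + n)/5 = -6/5 + n/5)
g(-1)*(129499/(-24315)) = (-6/5 + (1/5)*(-1))*(129499/(-24315)) = (-6/5 - 1/5)*(129499*(-1/24315)) = -7/5*(-129499/24315) = 906493/121575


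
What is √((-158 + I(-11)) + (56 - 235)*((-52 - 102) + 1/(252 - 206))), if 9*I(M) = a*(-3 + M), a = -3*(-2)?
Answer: √521706102/138 ≈ 165.51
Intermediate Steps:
a = 6
I(M) = -2 + 2*M/3 (I(M) = (6*(-3 + M))/9 = (-18 + 6*M)/9 = -2 + 2*M/3)
√((-158 + I(-11)) + (56 - 235)*((-52 - 102) + 1/(252 - 206))) = √((-158 + (-2 + (⅔)*(-11))) + (56 - 235)*((-52 - 102) + 1/(252 - 206))) = √((-158 + (-2 - 22/3)) - 179*(-154 + 1/46)) = √((-158 - 28/3) - 179*(-154 + 1/46)) = √(-502/3 - 179*(-7083/46)) = √(-502/3 + 1267857/46) = √(3780479/138) = √521706102/138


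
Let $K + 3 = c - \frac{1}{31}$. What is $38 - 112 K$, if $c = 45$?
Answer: $- \frac{144534}{31} \approx -4662.4$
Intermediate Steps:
$K = \frac{1301}{31}$ ($K = -3 + \left(45 - \frac{1}{31}\right) = -3 + \frac{1394}{31} = \frac{1301}{31} \approx 41.968$)
$38 - 112 K = 38 - \frac{145712}{31} = - \frac{144534}{31}$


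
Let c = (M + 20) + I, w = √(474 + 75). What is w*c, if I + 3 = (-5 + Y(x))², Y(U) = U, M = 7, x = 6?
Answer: 75*√61 ≈ 585.77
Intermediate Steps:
I = -2 (I = -3 + (-5 + 6)² = -3 + 1² = -3 + 1 = -2)
w = 3*√61 (w = √549 = 3*√61 ≈ 23.431)
c = 25 (c = (7 + 20) - 2 = 27 - 2 = 25)
w*c = (3*√61)*25 = 75*√61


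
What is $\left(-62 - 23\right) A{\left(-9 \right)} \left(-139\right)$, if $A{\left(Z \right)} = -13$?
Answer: $-153595$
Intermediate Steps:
$\left(-62 - 23\right) A{\left(-9 \right)} \left(-139\right) = \left(-62 - 23\right) \left(-13\right) \left(-139\right) = \left(-85\right) \left(-13\right) \left(-139\right) = 1105 \left(-139\right) = -153595$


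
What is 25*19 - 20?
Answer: 455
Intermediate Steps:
25*19 - 20 = 475 - 20 = 455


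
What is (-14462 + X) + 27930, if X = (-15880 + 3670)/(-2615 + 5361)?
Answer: 18485459/1373 ≈ 13464.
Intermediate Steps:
X = -6105/1373 (X = -12210/2746 = -12210*1/2746 = -6105/1373 ≈ -4.4465)
(-14462 + X) + 27930 = (-14462 - 6105/1373) + 27930 = -19862431/1373 + 27930 = 18485459/1373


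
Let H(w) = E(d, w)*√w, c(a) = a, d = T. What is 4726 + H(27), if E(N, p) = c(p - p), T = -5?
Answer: 4726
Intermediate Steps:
d = -5
E(N, p) = 0 (E(N, p) = p - p = 0)
H(w) = 0 (H(w) = 0*√w = 0)
4726 + H(27) = 4726 + 0 = 4726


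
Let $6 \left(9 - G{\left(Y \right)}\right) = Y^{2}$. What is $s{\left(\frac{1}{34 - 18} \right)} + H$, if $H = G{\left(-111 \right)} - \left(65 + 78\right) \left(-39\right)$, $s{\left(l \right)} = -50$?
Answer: $\frac{6965}{2} \approx 3482.5$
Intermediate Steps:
$G{\left(Y \right)} = 9 - \frac{Y^{2}}{6}$
$H = \frac{7065}{2}$ ($H = \left(9 - \frac{\left(-111\right)^{2}}{6}\right) - \left(65 + 78\right) \left(-39\right) = \left(9 - \frac{4107}{2}\right) - 143 \left(-39\right) = \left(9 - \frac{4107}{2}\right) - -5577 = - \frac{4089}{2} + 5577 = \frac{7065}{2} \approx 3532.5$)
$s{\left(\frac{1}{34 - 18} \right)} + H = -50 + \frac{7065}{2} = \frac{6965}{2}$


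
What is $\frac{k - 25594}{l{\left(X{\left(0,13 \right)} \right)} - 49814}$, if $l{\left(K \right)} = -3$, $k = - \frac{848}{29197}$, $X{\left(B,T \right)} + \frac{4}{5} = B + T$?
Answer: $\frac{747268866}{1454506949} \approx 0.51376$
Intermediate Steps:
$X{\left(B,T \right)} = - \frac{4}{5} + B + T$ ($X{\left(B,T \right)} = - \frac{4}{5} + \left(B + T\right) = - \frac{4}{5} + B + T$)
$k = - \frac{848}{29197}$ ($k = \left(-848\right) \frac{1}{29197} = - \frac{848}{29197} \approx -0.029044$)
$\frac{k - 25594}{l{\left(X{\left(0,13 \right)} \right)} - 49814} = \frac{- \frac{848}{29197} - 25594}{-3 - 49814} = - \frac{747268866}{29197 \left(-49817\right)} = \left(- \frac{747268866}{29197}\right) \left(- \frac{1}{49817}\right) = \frac{747268866}{1454506949}$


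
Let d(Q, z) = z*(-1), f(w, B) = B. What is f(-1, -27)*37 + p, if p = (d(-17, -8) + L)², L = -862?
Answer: 728317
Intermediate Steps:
d(Q, z) = -z
p = 729316 (p = (-1*(-8) - 862)² = (8 - 862)² = (-854)² = 729316)
f(-1, -27)*37 + p = -27*37 + 729316 = -999 + 729316 = 728317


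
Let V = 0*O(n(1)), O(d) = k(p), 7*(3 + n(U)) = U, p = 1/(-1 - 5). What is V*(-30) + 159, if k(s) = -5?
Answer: 159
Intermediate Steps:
p = -⅙ (p = 1/(-6) = -⅙ ≈ -0.16667)
n(U) = -3 + U/7
O(d) = -5
V = 0 (V = 0*(-5) = 0)
V*(-30) + 159 = 0*(-30) + 159 = 0 + 159 = 159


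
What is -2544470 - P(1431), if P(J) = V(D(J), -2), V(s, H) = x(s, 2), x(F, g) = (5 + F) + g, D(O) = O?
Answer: -2545908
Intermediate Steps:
x(F, g) = 5 + F + g
V(s, H) = 7 + s (V(s, H) = 5 + s + 2 = 7 + s)
P(J) = 7 + J
-2544470 - P(1431) = -2544470 - (7 + 1431) = -2544470 - 1*1438 = -2544470 - 1438 = -2545908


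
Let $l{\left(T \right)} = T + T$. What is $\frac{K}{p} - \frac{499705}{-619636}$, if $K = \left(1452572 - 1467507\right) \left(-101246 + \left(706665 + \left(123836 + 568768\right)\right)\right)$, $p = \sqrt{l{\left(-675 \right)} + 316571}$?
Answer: $\frac{499705}{619636} - \frac{19385973505 \sqrt{315221}}{315221} \approx -3.4529 \cdot 10^{7}$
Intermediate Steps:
$l{\left(T \right)} = 2 T$
$p = \sqrt{315221}$ ($p = \sqrt{2 \left(-675\right) + 316571} = \sqrt{-1350 + 316571} = \sqrt{315221} \approx 561.45$)
$K = -19385973505$ ($K = - 14935 \left(-101246 + \left(706665 + 692604\right)\right) = - 14935 \left(-101246 + 1399269\right) = \left(-14935\right) 1298023 = -19385973505$)
$\frac{K}{p} - \frac{499705}{-619636} = - \frac{19385973505}{\sqrt{315221}} - \frac{499705}{-619636} = - 19385973505 \frac{\sqrt{315221}}{315221} - - \frac{499705}{619636} = - \frac{19385973505 \sqrt{315221}}{315221} + \frac{499705}{619636} = \frac{499705}{619636} - \frac{19385973505 \sqrt{315221}}{315221}$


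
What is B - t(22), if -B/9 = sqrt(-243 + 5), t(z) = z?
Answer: -22 - 9*I*sqrt(238) ≈ -22.0 - 138.85*I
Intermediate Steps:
B = -9*I*sqrt(238) (B = -9*sqrt(-243 + 5) = -9*I*sqrt(238) ≈ -138.85*I)
B - t(22) = -9*I*sqrt(238) - 1*22 = -9*I*sqrt(238) - 22 = -22 - 9*I*sqrt(238)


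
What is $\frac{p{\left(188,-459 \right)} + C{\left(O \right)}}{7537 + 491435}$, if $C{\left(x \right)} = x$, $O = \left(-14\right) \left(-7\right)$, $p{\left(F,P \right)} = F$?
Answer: $\frac{143}{249486} \approx 0.00057318$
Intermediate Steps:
$O = 98$
$\frac{p{\left(188,-459 \right)} + C{\left(O \right)}}{7537 + 491435} = \frac{188 + 98}{7537 + 491435} = \frac{286}{498972} = 286 \cdot \frac{1}{498972} = \frac{143}{249486}$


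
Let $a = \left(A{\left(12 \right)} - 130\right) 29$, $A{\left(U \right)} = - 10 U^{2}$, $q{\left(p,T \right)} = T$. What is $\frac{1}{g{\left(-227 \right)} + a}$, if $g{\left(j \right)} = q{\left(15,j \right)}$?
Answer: $- \frac{1}{45757} \approx -2.1855 \cdot 10^{-5}$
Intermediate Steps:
$g{\left(j \right)} = j$
$a = -45530$ ($a = \left(- 10 \cdot 12^{2} - 130\right) 29 = \left(\left(-10\right) 144 - 130\right) 29 = \left(-1440 - 130\right) 29 = \left(-1570\right) 29 = -45530$)
$\frac{1}{g{\left(-227 \right)} + a} = \frac{1}{-227 - 45530} = \frac{1}{-45757} = - \frac{1}{45757}$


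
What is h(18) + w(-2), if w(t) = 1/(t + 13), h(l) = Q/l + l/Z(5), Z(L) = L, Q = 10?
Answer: 2102/495 ≈ 4.2465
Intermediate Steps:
h(l) = 10/l + l/5
w(t) = 1/(13 + t)
h(18) + w(-2) = (10/18 + (⅕)*18) + 1/(13 - 2) = (10*(1/18) + 18/5) + 1/11 = (5/9 + 18/5) + 1/11 = 187/45 + 1/11 = 2102/495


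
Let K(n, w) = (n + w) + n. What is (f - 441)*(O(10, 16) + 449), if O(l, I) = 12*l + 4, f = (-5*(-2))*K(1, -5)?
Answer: -269883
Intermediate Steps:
K(n, w) = w + 2*n
f = -30 (f = (-5*(-2))*(-5 + 2*1) = 10*(-5 + 2) = 10*(-3) = -30)
O(l, I) = 4 + 12*l
(f - 441)*(O(10, 16) + 449) = (-30 - 441)*((4 + 12*10) + 449) = -471*((4 + 120) + 449) = -471*(124 + 449) = -471*573 = -269883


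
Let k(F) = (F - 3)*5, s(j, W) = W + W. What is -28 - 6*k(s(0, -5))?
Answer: 362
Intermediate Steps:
s(j, W) = 2*W
k(F) = -15 + 5*F (k(F) = (-3 + F)*5 = -15 + 5*F)
-28 - 6*k(s(0, -5)) = -28 - 6*(-15 + 5*(2*(-5))) = -28 - 6*(-15 + 5*(-10)) = -28 - 6*(-15 - 50) = -28 - 6*(-65) = -28 + 390 = 362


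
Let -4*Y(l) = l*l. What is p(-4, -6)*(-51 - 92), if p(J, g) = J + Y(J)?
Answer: 1144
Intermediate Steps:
Y(l) = -l**2/4 (Y(l) = -l*l/4 = -l**2/4)
p(J, g) = J - J**2/4
p(-4, -6)*(-51 - 92) = ((1/4)*(-4)*(4 - 1*(-4)))*(-51 - 92) = ((1/4)*(-4)*(4 + 4))*(-143) = ((1/4)*(-4)*8)*(-143) = -8*(-143) = 1144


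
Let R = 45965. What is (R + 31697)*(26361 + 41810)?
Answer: 5294296202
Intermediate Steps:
(R + 31697)*(26361 + 41810) = (45965 + 31697)*(26361 + 41810) = 77662*68171 = 5294296202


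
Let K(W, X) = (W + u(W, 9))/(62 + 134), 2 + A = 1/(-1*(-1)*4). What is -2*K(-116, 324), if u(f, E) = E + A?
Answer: 435/392 ≈ 1.1097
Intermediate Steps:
A = -7/4 (A = -2 + 1/(-1*(-1)*4) = -2 + 1/(1*4) = -2 + 1/4 = -2 + ¼ = -7/4 ≈ -1.7500)
u(f, E) = -7/4 + E (u(f, E) = E - 7/4 = -7/4 + E)
K(W, X) = 29/784 + W/196 (K(W, X) = (W + (-7/4 + 9))/(62 + 134) = (W + 29/4)/196 = (29/4 + W)*(1/196) = 29/784 + W/196)
-2*K(-116, 324) = -2*(29/784 + (1/196)*(-116)) = -2*(29/784 - 29/49) = -2*(-435/784) = 435/392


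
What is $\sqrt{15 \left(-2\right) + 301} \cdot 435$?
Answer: $435 \sqrt{271} \approx 7161.0$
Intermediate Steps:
$\sqrt{15 \left(-2\right) + 301} \cdot 435 = \sqrt{-30 + 301} \cdot 435 = \sqrt{271} \cdot 435 = 435 \sqrt{271}$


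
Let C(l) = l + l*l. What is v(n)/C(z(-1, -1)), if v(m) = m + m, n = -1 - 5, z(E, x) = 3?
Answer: -1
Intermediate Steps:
C(l) = l + l²
n = -6
v(m) = 2*m
v(n)/C(z(-1, -1)) = (2*(-6))/((3*(1 + 3))) = -12/(3*4) = -12/12 = -12*1/12 = -1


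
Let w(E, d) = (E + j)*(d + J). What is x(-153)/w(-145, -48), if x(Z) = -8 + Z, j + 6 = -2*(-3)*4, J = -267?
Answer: -23/5715 ≈ -0.0040245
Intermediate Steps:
j = 18 (j = -6 - 2*(-3)*4 = -6 + 6*4 = -6 + 24 = 18)
w(E, d) = (-267 + d)*(18 + E) (w(E, d) = (E + 18)*(d - 267) = (18 + E)*(-267 + d) = (-267 + d)*(18 + E))
x(-153)/w(-145, -48) = (-8 - 153)/(-4806 - 267*(-145) + 18*(-48) - 145*(-48)) = -161/(-4806 + 38715 - 864 + 6960) = -161/40005 = -161*1/40005 = -23/5715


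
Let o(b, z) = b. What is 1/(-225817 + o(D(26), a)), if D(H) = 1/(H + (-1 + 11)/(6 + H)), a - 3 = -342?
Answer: -421/95068941 ≈ -4.4284e-6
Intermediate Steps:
a = -339 (a = 3 - 342 = -339)
D(H) = 1/(H + 10/(6 + H))
1/(-225817 + o(D(26), a)) = 1/(-225817 + (6 + 26)/(10 + 26² + 6*26)) = 1/(-225817 + 32/(10 + 676 + 156)) = 1/(-225817 + 32/842) = 1/(-225817 + (1/842)*32) = 1/(-225817 + 16/421) = 1/(-95068941/421) = -421/95068941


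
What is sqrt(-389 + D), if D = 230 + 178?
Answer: sqrt(19) ≈ 4.3589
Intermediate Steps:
D = 408
sqrt(-389 + D) = sqrt(-389 + 408) = sqrt(19)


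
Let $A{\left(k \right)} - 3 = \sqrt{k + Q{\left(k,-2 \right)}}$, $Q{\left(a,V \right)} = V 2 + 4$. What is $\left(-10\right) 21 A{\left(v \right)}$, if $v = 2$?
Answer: $-630 - 210 \sqrt{2} \approx -926.98$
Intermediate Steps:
$Q{\left(a,V \right)} = 4 + 2 V$ ($Q{\left(a,V \right)} = 2 V + 4 = 4 + 2 V$)
$A{\left(k \right)} = 3 + \sqrt{k}$ ($A{\left(k \right)} = 3 + \sqrt{k + \left(4 + 2 \left(-2\right)\right)} = 3 + \sqrt{k + \left(4 - 4\right)} = 3 + \sqrt{k + 0} = 3 + \sqrt{k}$)
$\left(-10\right) 21 A{\left(v \right)} = \left(-10\right) 21 \left(3 + \sqrt{2}\right) = - 210 \left(3 + \sqrt{2}\right) = -630 - 210 \sqrt{2}$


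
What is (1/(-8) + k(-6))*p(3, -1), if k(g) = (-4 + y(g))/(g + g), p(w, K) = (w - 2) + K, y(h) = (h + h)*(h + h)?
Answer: 0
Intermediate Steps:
y(h) = 4*h² (y(h) = (2*h)*(2*h) = 4*h²)
p(w, K) = -2 + K + w (p(w, K) = (-2 + w) + K = -2 + K + w)
k(g) = (-4 + 4*g²)/(2*g) (k(g) = (-4 + 4*g²)/(g + g) = (-4 + 4*g²)/((2*g)) = (-4 + 4*g²)*(1/(2*g)) = (-4 + 4*g²)/(2*g))
(1/(-8) + k(-6))*p(3, -1) = (1/(-8) + (-2/(-6) + 2*(-6)))*(-2 - 1 + 3) = (-⅛ + (-2*(-⅙) - 12))*0 = (-⅛ + (⅓ - 12))*0 = (-⅛ - 35/3)*0 = -283/24*0 = 0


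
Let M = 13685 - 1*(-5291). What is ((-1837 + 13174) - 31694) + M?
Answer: -1381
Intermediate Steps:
M = 18976 (M = 13685 + 5291 = 18976)
((-1837 + 13174) - 31694) + M = ((-1837 + 13174) - 31694) + 18976 = (11337 - 31694) + 18976 = -20357 + 18976 = -1381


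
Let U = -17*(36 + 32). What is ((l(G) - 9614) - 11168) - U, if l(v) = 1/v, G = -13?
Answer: -255139/13 ≈ -19626.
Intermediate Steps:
U = -1156 (U = -17*68 = -1156)
((l(G) - 9614) - 11168) - U = ((1/(-13) - 9614) - 11168) - 1*(-1156) = ((-1/13 - 9614) - 11168) + 1156 = (-124983/13 - 11168) + 1156 = -270167/13 + 1156 = -255139/13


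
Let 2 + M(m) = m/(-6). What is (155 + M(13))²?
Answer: 819025/36 ≈ 22751.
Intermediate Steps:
M(m) = -2 - m/6 (M(m) = -2 + m/(-6) = -2 + m*(-⅙) = -2 - m/6)
(155 + M(13))² = (155 + (-2 - ⅙*13))² = (155 + (-2 - 13/6))² = (155 - 25/6)² = (905/6)² = 819025/36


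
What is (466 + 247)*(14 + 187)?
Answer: 143313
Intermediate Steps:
(466 + 247)*(14 + 187) = 713*201 = 143313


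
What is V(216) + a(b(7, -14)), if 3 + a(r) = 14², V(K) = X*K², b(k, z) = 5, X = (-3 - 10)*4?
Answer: -2425919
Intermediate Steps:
X = -52 (X = -13*4 = -52)
V(K) = -52*K²
a(r) = 193 (a(r) = -3 + 14² = -3 + 196 = 193)
V(216) + a(b(7, -14)) = -52*216² + 193 = -52*46656 + 193 = -2426112 + 193 = -2425919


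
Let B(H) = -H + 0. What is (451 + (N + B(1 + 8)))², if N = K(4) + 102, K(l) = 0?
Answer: 295936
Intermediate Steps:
N = 102 (N = 0 + 102 = 102)
B(H) = -H
(451 + (N + B(1 + 8)))² = (451 + (102 - (1 + 8)))² = (451 + (102 - 1*9))² = (451 + (102 - 9))² = (451 + 93)² = 544² = 295936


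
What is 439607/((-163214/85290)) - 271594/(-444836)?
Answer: -4169668175279491/18150865726 ≈ -2.2972e+5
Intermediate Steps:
439607/((-163214/85290)) - 271594/(-444836) = 439607/((-163214*1/85290)) - 271594*(-1/444836) = 439607/(-81607/42645) + 135797/222418 = 439607*(-42645/81607) + 135797/222418 = -18747040515/81607 + 135797/222418 = -4169668175279491/18150865726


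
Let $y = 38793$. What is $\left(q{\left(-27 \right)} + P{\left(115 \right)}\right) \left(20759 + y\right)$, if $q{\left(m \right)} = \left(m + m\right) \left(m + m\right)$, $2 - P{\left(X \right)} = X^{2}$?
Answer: $-613802464$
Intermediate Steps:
$P{\left(X \right)} = 2 - X^{2}$
$q{\left(m \right)} = 4 m^{2}$ ($q{\left(m \right)} = 2 m 2 m = 4 m^{2}$)
$\left(q{\left(-27 \right)} + P{\left(115 \right)}\right) \left(20759 + y\right) = \left(4 \left(-27\right)^{2} + \left(2 - 115^{2}\right)\right) \left(20759 + 38793\right) = \left(4 \cdot 729 + \left(2 - 13225\right)\right) 59552 = \left(2916 + \left(2 - 13225\right)\right) 59552 = \left(2916 - 13223\right) 59552 = \left(-10307\right) 59552 = -613802464$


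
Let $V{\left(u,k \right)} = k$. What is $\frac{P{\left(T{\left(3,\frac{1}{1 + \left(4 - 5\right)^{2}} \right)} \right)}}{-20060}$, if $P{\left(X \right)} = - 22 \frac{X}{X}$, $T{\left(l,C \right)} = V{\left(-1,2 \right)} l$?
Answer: $\frac{11}{10030} \approx 0.0010967$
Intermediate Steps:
$T{\left(l,C \right)} = 2 l$
$P{\left(X \right)} = -22$ ($P{\left(X \right)} = \left(-22\right) 1 = -22$)
$\frac{P{\left(T{\left(3,\frac{1}{1 + \left(4 - 5\right)^{2}} \right)} \right)}}{-20060} = - \frac{22}{-20060} = \left(-22\right) \left(- \frac{1}{20060}\right) = \frac{11}{10030}$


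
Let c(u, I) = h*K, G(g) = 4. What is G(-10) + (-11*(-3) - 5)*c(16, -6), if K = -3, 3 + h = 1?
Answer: 172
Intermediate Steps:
h = -2 (h = -3 + 1 = -2)
c(u, I) = 6 (c(u, I) = -2*(-3) = 6)
G(-10) + (-11*(-3) - 5)*c(16, -6) = 4 + (-11*(-3) - 5)*6 = 4 + (33 - 5)*6 = 4 + 28*6 = 4 + 168 = 172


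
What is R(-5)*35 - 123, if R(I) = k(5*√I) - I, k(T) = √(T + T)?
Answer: 52 + 35*5^(¾)*(1 + I) ≈ 169.03 + 117.03*I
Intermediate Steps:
k(T) = √2*√T (k(T) = √(2*T) = √2*√T)
R(I) = -I + √10*I^(¼) (R(I) = √2*√(5*√I) - I = √2*(√5*I^(¼)) - I = √10*I^(¼) - I = -I + √10*I^(¼))
R(-5)*35 - 123 = (-1*(-5) + √10*(-5)^(¼))*35 - 123 = (5 + (-1)^(¼)*√2*5^(¾))*35 - 123 = (175 + 35*(-1)^(¼)*√2*5^(¾)) - 123 = 52 + 35*(-1)^(¼)*√2*5^(¾)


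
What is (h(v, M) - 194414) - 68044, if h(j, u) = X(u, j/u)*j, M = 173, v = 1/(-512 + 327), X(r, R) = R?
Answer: -1553994133649/5920925 ≈ -2.6246e+5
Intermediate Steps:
v = -1/185 (v = 1/(-185) = -1/185 ≈ -0.0054054)
h(j, u) = j²/u (h(j, u) = (j/u)*j = j²/u)
(h(v, M) - 194414) - 68044 = ((-1/185)²/173 - 194414) - 68044 = ((1/34225)*(1/173) - 194414) - 68044 = (1/5920925 - 194414) - 68044 = -1151110712949/5920925 - 68044 = -1553994133649/5920925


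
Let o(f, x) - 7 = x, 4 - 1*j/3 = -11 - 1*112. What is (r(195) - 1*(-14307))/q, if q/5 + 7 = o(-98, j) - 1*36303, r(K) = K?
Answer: -2417/29935 ≈ -0.080742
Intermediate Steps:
j = 381 (j = 12 - 3*(-11 - 1*112) = 12 - 3*(-11 - 112) = 12 - 3*(-123) = 12 + 369 = 381)
o(f, x) = 7 + x
q = -179610 (q = -35 + 5*((7 + 381) - 1*36303) = -35 + 5*(388 - 36303) = -35 + 5*(-35915) = -35 - 179575 = -179610)
(r(195) - 1*(-14307))/q = (195 - 1*(-14307))/(-179610) = (195 + 14307)*(-1/179610) = 14502*(-1/179610) = -2417/29935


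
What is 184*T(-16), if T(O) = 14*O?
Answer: -41216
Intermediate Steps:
184*T(-16) = 184*(14*(-16)) = 184*(-224) = -41216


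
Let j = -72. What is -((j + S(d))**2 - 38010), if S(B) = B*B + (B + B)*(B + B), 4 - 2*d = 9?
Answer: 581591/16 ≈ 36349.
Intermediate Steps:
d = -5/2 (d = 2 - 1/2*9 = 2 - 9/2 = -5/2 ≈ -2.5000)
S(B) = 5*B**2 (S(B) = B**2 + (2*B)*(2*B) = B**2 + 4*B**2 = 5*B**2)
-((j + S(d))**2 - 38010) = -((-72 + 5*(-5/2)**2)**2 - 38010) = -((-72 + 5*(25/4))**2 - 38010) = -((-72 + 125/4)**2 - 38010) = -((-163/4)**2 - 38010) = -(26569/16 - 38010) = -1*(-581591/16) = 581591/16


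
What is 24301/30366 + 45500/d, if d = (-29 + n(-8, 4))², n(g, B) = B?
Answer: 11174729/151830 ≈ 73.600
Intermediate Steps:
d = 625 (d = (-29 + 4)² = (-25)² = 625)
24301/30366 + 45500/d = 24301/30366 + 45500/625 = 24301*(1/30366) + 45500*(1/625) = 24301/30366 + 364/5 = 11174729/151830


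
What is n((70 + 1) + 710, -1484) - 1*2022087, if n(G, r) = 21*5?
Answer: -2021982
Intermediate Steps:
n(G, r) = 105
n((70 + 1) + 710, -1484) - 1*2022087 = 105 - 1*2022087 = 105 - 2022087 = -2021982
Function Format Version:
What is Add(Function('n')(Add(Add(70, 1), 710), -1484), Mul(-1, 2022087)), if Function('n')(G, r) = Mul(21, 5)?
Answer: -2021982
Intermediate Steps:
Function('n')(G, r) = 105
Add(Function('n')(Add(Add(70, 1), 710), -1484), Mul(-1, 2022087)) = Add(105, Mul(-1, 2022087)) = Add(105, -2022087) = -2021982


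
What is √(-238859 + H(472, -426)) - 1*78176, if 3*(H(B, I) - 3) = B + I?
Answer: -78176 + I*√2149566/3 ≈ -78176.0 + 488.71*I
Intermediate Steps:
H(B, I) = 3 + B/3 + I/3 (H(B, I) = 3 + (B + I)/3 = 3 + (B/3 + I/3) = 3 + B/3 + I/3)
√(-238859 + H(472, -426)) - 1*78176 = √(-238859 + (3 + (⅓)*472 + (⅓)*(-426))) - 1*78176 = √(-238859 + (3 + 472/3 - 142)) - 78176 = √(-238859 + 55/3) - 78176 = √(-716522/3) - 78176 = I*√2149566/3 - 78176 = -78176 + I*√2149566/3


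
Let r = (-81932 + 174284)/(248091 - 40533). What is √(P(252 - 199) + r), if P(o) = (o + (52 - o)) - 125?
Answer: I*√513756609/2661 ≈ 8.5179*I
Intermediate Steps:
r = 1184/2661 (r = 92352/207558 = 92352*(1/207558) = 1184/2661 ≈ 0.44495)
P(o) = -73 (P(o) = 52 - 125 = -73)
√(P(252 - 199) + r) = √(-73 + 1184/2661) = √(-193069/2661) = I*√513756609/2661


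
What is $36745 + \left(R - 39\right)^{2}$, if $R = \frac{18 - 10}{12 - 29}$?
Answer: $\frac{11069546}{289} \approx 38303.0$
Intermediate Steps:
$R = - \frac{8}{17}$ ($R = \frac{8}{-17} = 8 \left(- \frac{1}{17}\right) = - \frac{8}{17} \approx -0.47059$)
$36745 + \left(R - 39\right)^{2} = 36745 + \left(- \frac{8}{17} - 39\right)^{2} = 36745 + \left(- \frac{671}{17}\right)^{2} = 36745 + \frac{450241}{289} = \frac{11069546}{289}$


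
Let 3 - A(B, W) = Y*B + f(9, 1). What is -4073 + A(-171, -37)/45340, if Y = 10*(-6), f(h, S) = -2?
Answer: -36936015/9068 ≈ -4073.2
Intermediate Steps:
Y = -60
A(B, W) = 5 + 60*B (A(B, W) = 3 - (-60*B - 2) = 3 - (-2 - 60*B) = 3 + (2 + 60*B) = 5 + 60*B)
-4073 + A(-171, -37)/45340 = -4073 + (5 + 60*(-171))/45340 = -4073 + (5 - 10260)*(1/45340) = -4073 - 10255*1/45340 = -4073 - 2051/9068 = -36936015/9068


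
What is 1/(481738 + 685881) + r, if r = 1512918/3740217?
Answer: 588838514153/1455716144441 ≈ 0.40450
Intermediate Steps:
r = 504306/1246739 (r = 1512918*(1/3740217) = 504306/1246739 ≈ 0.40450)
1/(481738 + 685881) + r = 1/(481738 + 685881) + 504306/1246739 = 1/1167619 + 504306/1246739 = 588838514153/1455716144441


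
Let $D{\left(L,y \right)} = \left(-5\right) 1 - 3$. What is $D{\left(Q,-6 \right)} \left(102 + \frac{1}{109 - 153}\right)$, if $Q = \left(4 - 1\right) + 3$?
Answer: $- \frac{8974}{11} \approx -815.82$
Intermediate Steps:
$Q = 6$ ($Q = 3 + 3 = 6$)
$D{\left(L,y \right)} = -8$ ($D{\left(L,y \right)} = -5 - 3 = -8$)
$D{\left(Q,-6 \right)} \left(102 + \frac{1}{109 - 153}\right) = - 8 \left(102 + \frac{1}{109 - 153}\right) = - 8 \left(102 + \frac{1}{-44}\right) = - 8 \left(102 - \frac{1}{44}\right) = \left(-8\right) \frac{4487}{44} = - \frac{8974}{11}$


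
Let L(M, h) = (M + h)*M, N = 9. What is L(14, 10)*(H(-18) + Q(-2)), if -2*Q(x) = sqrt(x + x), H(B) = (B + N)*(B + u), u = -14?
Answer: 96768 - 336*I ≈ 96768.0 - 336.0*I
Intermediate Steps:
H(B) = (-14 + B)*(9 + B) (H(B) = (B + 9)*(B - 14) = (9 + B)*(-14 + B) = (-14 + B)*(9 + B))
Q(x) = -sqrt(2)*sqrt(x)/2 (Q(x) = -sqrt(x + x)/2 = -sqrt(2)*sqrt(x)/2)
L(M, h) = M*(M + h)
L(14, 10)*(H(-18) + Q(-2)) = (14*(14 + 10))*((-126 + (-18)**2 - 5*(-18)) - sqrt(2)*sqrt(-2)/2) = (14*24)*((-126 + 324 + 90) - sqrt(2)*I*sqrt(2)/2) = 336*(288 - I) = 96768 - 336*I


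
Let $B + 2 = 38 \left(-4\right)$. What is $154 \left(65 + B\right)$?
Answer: $-13706$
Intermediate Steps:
$B = -154$ ($B = -2 + 38 \left(-4\right) = -2 - 152 = -154$)
$154 \left(65 + B\right) = 154 \left(65 - 154\right) = 154 \left(-89\right) = -13706$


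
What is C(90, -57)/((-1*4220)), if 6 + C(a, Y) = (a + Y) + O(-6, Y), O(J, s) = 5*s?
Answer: 129/2110 ≈ 0.061137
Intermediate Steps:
C(a, Y) = -6 + a + 6*Y (C(a, Y) = -6 + ((a + Y) + 5*Y) = -6 + ((Y + a) + 5*Y) = -6 + (a + 6*Y) = -6 + a + 6*Y)
C(90, -57)/((-1*4220)) = (-6 + 90 + 6*(-57))/((-1*4220)) = (-6 + 90 - 342)/(-4220) = -258*(-1/4220) = 129/2110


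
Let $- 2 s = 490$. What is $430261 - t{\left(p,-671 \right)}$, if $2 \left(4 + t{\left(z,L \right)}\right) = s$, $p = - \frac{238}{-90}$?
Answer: $\frac{860775}{2} \approx 4.3039 \cdot 10^{5}$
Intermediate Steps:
$p = \frac{119}{45}$ ($p = \left(-238\right) \left(- \frac{1}{90}\right) = \frac{119}{45} \approx 2.6444$)
$s = -245$ ($s = \left(- \frac{1}{2}\right) 490 = -245$)
$t{\left(z,L \right)} = - \frac{253}{2}$ ($t{\left(z,L \right)} = -4 + \frac{1}{2} \left(-245\right) = -4 - \frac{245}{2} = - \frac{253}{2}$)
$430261 - t{\left(p,-671 \right)} = 430261 - - \frac{253}{2} = 430261 + \frac{253}{2} = \frac{860775}{2}$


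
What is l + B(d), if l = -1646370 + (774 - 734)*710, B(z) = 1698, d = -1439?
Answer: -1616272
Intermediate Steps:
l = -1617970 (l = -1646370 + 40*710 = -1646370 + 28400 = -1617970)
l + B(d) = -1617970 + 1698 = -1616272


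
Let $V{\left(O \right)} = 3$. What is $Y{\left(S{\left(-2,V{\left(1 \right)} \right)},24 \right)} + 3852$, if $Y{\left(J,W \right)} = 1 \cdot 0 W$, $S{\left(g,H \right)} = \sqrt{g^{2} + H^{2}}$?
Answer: $3852$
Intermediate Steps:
$S{\left(g,H \right)} = \sqrt{H^{2} + g^{2}}$
$Y{\left(J,W \right)} = 0$ ($Y{\left(J,W \right)} = 0 W = 0$)
$Y{\left(S{\left(-2,V{\left(1 \right)} \right)},24 \right)} + 3852 = 0 + 3852 = 3852$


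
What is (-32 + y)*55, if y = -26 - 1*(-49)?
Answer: -495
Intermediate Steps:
y = 23 (y = -26 + 49 = 23)
(-32 + y)*55 = (-32 + 23)*55 = -9*55 = -495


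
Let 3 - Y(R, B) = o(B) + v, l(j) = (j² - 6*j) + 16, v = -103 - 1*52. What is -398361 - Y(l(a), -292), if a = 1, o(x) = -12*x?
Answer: -395015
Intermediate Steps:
v = -155 (v = -103 - 52 = -155)
l(j) = 16 + j² - 6*j
Y(R, B) = 158 + 12*B (Y(R, B) = 3 - (-12*B - 155) = 3 - (-155 - 12*B) = 3 + (155 + 12*B) = 158 + 12*B)
-398361 - Y(l(a), -292) = -398361 - (158 + 12*(-292)) = -398361 - (158 - 3504) = -398361 - 1*(-3346) = -398361 + 3346 = -395015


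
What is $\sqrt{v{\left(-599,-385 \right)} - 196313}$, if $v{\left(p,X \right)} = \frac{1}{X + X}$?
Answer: $\frac{i \sqrt{116393978470}}{770} \approx 443.07 i$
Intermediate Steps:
$v{\left(p,X \right)} = \frac{1}{2 X}$
$\sqrt{v{\left(-599,-385 \right)} - 196313} = \sqrt{\frac{1}{2 \left(-385\right)} - 196313} = \sqrt{\frac{1}{2} \left(- \frac{1}{385}\right) - 196313} = \sqrt{- \frac{1}{770} - 196313} = \sqrt{- \frac{151161011}{770}} = \frac{i \sqrt{116393978470}}{770}$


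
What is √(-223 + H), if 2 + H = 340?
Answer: √115 ≈ 10.724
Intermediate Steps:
H = 338 (H = -2 + 340 = 338)
√(-223 + H) = √(-223 + 338) = √115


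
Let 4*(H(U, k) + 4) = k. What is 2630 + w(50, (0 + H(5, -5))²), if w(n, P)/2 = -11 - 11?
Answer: 2586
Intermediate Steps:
H(U, k) = -4 + k/4
w(n, P) = -44 (w(n, P) = 2*(-11 - 11) = 2*(-22) = -44)
2630 + w(50, (0 + H(5, -5))²) = 2630 - 44 = 2586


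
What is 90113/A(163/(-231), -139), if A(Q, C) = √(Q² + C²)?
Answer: 20816103*√41240578/206202890 ≈ 648.29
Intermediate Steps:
A(Q, C) = √(C² + Q²)
90113/A(163/(-231), -139) = 90113/(√((-139)² + (163/(-231))²)) = 90113/(√(19321 + (163*(-1/231))²)) = 90113/(√(19321 + (-163/231)²)) = 90113/(√(19321 + 26569/53361)) = 90113/(√(1031014450/53361)) = 90113/((5*√41240578/231)) = 90113*(231*√41240578/206202890) = 20816103*√41240578/206202890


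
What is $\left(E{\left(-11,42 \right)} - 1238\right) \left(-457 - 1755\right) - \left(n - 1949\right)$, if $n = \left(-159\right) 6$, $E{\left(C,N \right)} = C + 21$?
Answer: $2719239$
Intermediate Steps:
$E{\left(C,N \right)} = 21 + C$
$n = -954$
$\left(E{\left(-11,42 \right)} - 1238\right) \left(-457 - 1755\right) - \left(n - 1949\right) = \left(\left(21 - 11\right) - 1238\right) \left(-457 - 1755\right) - \left(-954 - 1949\right) = \left(10 - 1238\right) \left(-2212\right) - -2903 = \left(-1228\right) \left(-2212\right) + 2903 = 2716336 + 2903 = 2719239$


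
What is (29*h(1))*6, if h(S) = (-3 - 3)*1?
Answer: -1044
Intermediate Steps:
h(S) = -6 (h(S) = -6*1 = -6)
(29*h(1))*6 = (29*(-6))*6 = -174*6 = -1044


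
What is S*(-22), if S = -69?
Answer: 1518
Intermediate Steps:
S*(-22) = -69*(-22) = 1518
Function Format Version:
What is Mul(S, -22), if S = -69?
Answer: 1518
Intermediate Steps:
Mul(S, -22) = Mul(-69, -22) = 1518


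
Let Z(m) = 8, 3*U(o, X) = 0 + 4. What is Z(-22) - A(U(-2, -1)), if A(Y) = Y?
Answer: 20/3 ≈ 6.6667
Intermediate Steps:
U(o, X) = 4/3 (U(o, X) = (0 + 4)/3 = (⅓)*4 = 4/3)
Z(-22) - A(U(-2, -1)) = 8 - 1*4/3 = 8 - 4/3 = 20/3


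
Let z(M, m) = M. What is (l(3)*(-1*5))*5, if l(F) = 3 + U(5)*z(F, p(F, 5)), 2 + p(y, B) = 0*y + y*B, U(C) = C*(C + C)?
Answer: -3825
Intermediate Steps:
U(C) = 2*C² (U(C) = C*(2*C) = 2*C²)
p(y, B) = -2 + B*y (p(y, B) = -2 + (0*y + y*B) = -2 + (0 + B*y) = -2 + B*y)
l(F) = 3 + 50*F (l(F) = 3 + (2*5²)*F = 3 + (2*25)*F = 3 + 50*F)
(l(3)*(-1*5))*5 = ((3 + 50*3)*(-1*5))*5 = ((3 + 150)*(-5))*5 = (153*(-5))*5 = -765*5 = -3825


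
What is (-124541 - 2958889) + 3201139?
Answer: 117709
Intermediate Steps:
(-124541 - 2958889) + 3201139 = -3083430 + 3201139 = 117709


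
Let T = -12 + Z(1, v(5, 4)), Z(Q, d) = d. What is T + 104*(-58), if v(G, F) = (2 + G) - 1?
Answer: -6038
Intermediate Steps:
v(G, F) = 1 + G
T = -6 (T = -12 + (1 + 5) = -12 + 6 = -6)
T + 104*(-58) = -6 + 104*(-58) = -6 - 6032 = -6038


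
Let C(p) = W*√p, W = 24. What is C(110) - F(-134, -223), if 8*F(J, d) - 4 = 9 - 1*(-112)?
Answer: -125/8 + 24*√110 ≈ 236.09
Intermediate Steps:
F(J, d) = 125/8 (F(J, d) = ½ + (9 - 1*(-112))/8 = ½ + (9 + 112)/8 = ½ + (⅛)*121 = ½ + 121/8 = 125/8)
C(p) = 24*√p
C(110) - F(-134, -223) = 24*√110 - 1*125/8 = 24*√110 - 125/8 = -125/8 + 24*√110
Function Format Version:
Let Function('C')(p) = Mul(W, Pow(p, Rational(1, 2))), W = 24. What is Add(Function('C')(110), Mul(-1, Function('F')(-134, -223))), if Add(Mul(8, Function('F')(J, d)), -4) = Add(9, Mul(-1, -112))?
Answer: Add(Rational(-125, 8), Mul(24, Pow(110, Rational(1, 2)))) ≈ 236.09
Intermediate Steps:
Function('F')(J, d) = Rational(125, 8) (Function('F')(J, d) = Add(Rational(1, 2), Mul(Rational(1, 8), Add(9, Mul(-1, -112)))) = Add(Rational(1, 2), Mul(Rational(1, 8), Add(9, 112))) = Add(Rational(1, 2), Mul(Rational(1, 8), 121)) = Add(Rational(1, 2), Rational(121, 8)) = Rational(125, 8))
Function('C')(p) = Mul(24, Pow(p, Rational(1, 2)))
Add(Function('C')(110), Mul(-1, Function('F')(-134, -223))) = Add(Mul(24, Pow(110, Rational(1, 2))), Mul(-1, Rational(125, 8))) = Add(Mul(24, Pow(110, Rational(1, 2))), Rational(-125, 8)) = Add(Rational(-125, 8), Mul(24, Pow(110, Rational(1, 2))))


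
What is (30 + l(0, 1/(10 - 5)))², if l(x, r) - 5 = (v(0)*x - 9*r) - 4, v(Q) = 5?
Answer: 21316/25 ≈ 852.64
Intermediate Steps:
l(x, r) = 1 - 9*r + 5*x (l(x, r) = 5 + ((5*x - 9*r) - 4) = 5 + ((-9*r + 5*x) - 4) = 5 + (-4 - 9*r + 5*x) = 1 - 9*r + 5*x)
(30 + l(0, 1/(10 - 5)))² = (30 + (1 - 9/(10 - 5) + 5*0))² = (30 + (1 - 9/5 + 0))² = (30 - ⅘)² = (146/5)² = 21316/25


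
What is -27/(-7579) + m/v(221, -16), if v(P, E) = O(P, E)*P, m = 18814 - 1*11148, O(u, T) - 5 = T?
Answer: -405839/128843 ≈ -3.1499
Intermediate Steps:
O(u, T) = 5 + T
m = 7666 (m = 18814 - 11148 = 7666)
v(P, E) = P*(5 + E) (v(P, E) = (5 + E)*P = P*(5 + E))
-27/(-7579) + m/v(221, -16) = -27/(-7579) + 7666/((221*(5 - 16))) = -27*(-1/7579) + 7666/((221*(-11))) = 27/7579 + 7666/(-2431) = 27/7579 + 7666*(-1/2431) = 27/7579 - 7666/2431 = -405839/128843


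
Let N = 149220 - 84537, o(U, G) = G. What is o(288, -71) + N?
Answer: 64612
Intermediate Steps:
N = 64683
o(288, -71) + N = -71 + 64683 = 64612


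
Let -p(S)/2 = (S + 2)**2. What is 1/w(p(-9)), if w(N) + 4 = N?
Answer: -1/102 ≈ -0.0098039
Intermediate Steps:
p(S) = -2*(2 + S)**2 (p(S) = -2*(S + 2)**2 = -2*(2 + S)**2)
w(N) = -4 + N
1/w(p(-9)) = 1/(-4 - 2*(2 - 9)**2) = 1/(-4 - 2*(-7)**2) = 1/(-4 - 2*49) = 1/(-4 - 98) = 1/(-102) = -1/102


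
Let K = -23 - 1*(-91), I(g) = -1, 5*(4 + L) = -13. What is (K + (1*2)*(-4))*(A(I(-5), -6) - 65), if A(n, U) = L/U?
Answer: -3834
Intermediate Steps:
L = -33/5 (L = -4 + (⅕)*(-13) = -4 - 13/5 = -33/5 ≈ -6.6000)
K = 68 (K = -23 + 91 = 68)
A(n, U) = -33/(5*U)
(K + (1*2)*(-4))*(A(I(-5), -6) - 65) = (68 + (1*2)*(-4))*(-33/5/(-6) - 65) = (68 + 2*(-4))*(-33/5*(-⅙) - 65) = (68 - 8)*(11/10 - 65) = 60*(-639/10) = -3834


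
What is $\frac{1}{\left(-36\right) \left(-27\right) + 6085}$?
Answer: $\frac{1}{7057} \approx 0.0001417$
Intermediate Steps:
$\frac{1}{\left(-36\right) \left(-27\right) + 6085} = \frac{1}{972 + 6085} = \frac{1}{7057}$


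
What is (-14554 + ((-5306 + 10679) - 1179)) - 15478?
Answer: -25838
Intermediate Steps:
(-14554 + ((-5306 + 10679) - 1179)) - 15478 = (-14554 + (5373 - 1179)) - 15478 = (-14554 + 4194) - 15478 = -10360 - 15478 = -25838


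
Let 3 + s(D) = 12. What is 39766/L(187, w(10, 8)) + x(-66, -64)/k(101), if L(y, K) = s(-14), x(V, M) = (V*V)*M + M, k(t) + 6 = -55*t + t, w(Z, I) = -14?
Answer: 18302666/4095 ≈ 4469.5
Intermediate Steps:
s(D) = 9 (s(D) = -3 + 12 = 9)
k(t) = -6 - 54*t (k(t) = -6 + (-55*t + t) = -6 - 54*t)
x(V, M) = M + M*V² (x(V, M) = V²*M + M = M*V² + M = M + M*V²)
L(y, K) = 9
39766/L(187, w(10, 8)) + x(-66, -64)/k(101) = 39766/9 + (-64*(1 + (-66)²))/(-6 - 54*101) = 39766*(⅑) + (-64*(1 + 4356))/(-6 - 5454) = 39766/9 - 64*4357/(-5460) = 39766/9 - 278848*(-1/5460) = 39766/9 + 69712/1365 = 18302666/4095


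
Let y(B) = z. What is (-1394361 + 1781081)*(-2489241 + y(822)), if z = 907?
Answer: -962288524480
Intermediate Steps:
y(B) = 907
(-1394361 + 1781081)*(-2489241 + y(822)) = (-1394361 + 1781081)*(-2489241 + 907) = 386720*(-2488334) = -962288524480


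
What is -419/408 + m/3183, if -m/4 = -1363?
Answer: 98971/144296 ≈ 0.68589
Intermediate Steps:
m = 5452 (m = -4*(-1363) = 5452)
-419/408 + m/3183 = -419/408 + 5452/3183 = 98971/144296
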